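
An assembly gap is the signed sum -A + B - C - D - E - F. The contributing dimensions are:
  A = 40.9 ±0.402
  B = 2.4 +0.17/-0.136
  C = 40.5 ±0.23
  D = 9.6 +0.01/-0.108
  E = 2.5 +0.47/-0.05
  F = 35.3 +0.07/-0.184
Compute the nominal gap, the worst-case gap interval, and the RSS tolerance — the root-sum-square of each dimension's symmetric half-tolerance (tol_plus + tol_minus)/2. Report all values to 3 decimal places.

Stack each dimension's contribution:
  -A: nom -40.900 → Σnom=-40.900; wc +0.402/-0.402 → slack +0.402/-0.402; half-tol=0.402, Σhalf²=0.161604
  +B: nom +2.400 → Σnom=-38.500; wc +0.170/-0.136 → slack +0.572/-0.538; half-tol=0.153, Σhalf²=0.185013
  -C: nom -40.500 → Σnom=-79.000; wc +0.230/-0.230 → slack +0.802/-0.768; half-tol=0.230, Σhalf²=0.237913
  -D: nom -9.600 → Σnom=-88.600; wc +0.108/-0.010 → slack +0.910/-0.778; half-tol=0.059, Σhalf²=0.241394
  -E: nom -2.500 → Σnom=-91.100; wc +0.050/-0.470 → slack +0.960/-1.248; half-tol=0.260, Σhalf²=0.308994
  -F: nom -35.300 → Σnom=-126.400; wc +0.184/-0.070 → slack +1.144/-1.318; half-tol=0.127, Σhalf²=0.325123
Nominal = -126.400. Worst-case = [-126.400 - 1.318, -126.400 + 1.144] = [-127.718, -125.256]. RSS = √0.325123 = 0.570.

nominal=-126.400 wc=[-127.718,-125.256] rss=0.570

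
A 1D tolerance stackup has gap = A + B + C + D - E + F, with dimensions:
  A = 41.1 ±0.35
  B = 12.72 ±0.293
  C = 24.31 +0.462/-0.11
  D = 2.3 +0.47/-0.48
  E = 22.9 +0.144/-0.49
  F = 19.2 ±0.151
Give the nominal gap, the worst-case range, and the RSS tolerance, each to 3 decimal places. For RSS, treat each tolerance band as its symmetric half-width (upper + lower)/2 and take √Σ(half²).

Stack each dimension's contribution:
  +A: nom +41.100 → Σnom=41.100; wc +0.350/-0.350 → slack +0.350/-0.350; half-tol=0.350, Σhalf²=0.122500
  +B: nom +12.720 → Σnom=53.820; wc +0.293/-0.293 → slack +0.643/-0.643; half-tol=0.293, Σhalf²=0.208349
  +C: nom +24.310 → Σnom=78.130; wc +0.462/-0.110 → slack +1.105/-0.753; half-tol=0.286, Σhalf²=0.290145
  +D: nom +2.300 → Σnom=80.430; wc +0.470/-0.480 → slack +1.575/-1.233; half-tol=0.475, Σhalf²=0.515770
  -E: nom -22.900 → Σnom=57.530; wc +0.490/-0.144 → slack +2.065/-1.377; half-tol=0.317, Σhalf²=0.616259
  +F: nom +19.200 → Σnom=76.730; wc +0.151/-0.151 → slack +2.216/-1.528; half-tol=0.151, Σhalf²=0.639060
Nominal = 76.730. Worst-case = [76.730 - 1.528, 76.730 + 2.216] = [75.202, 78.946]. RSS = √0.639060 = 0.799.

nominal=76.730 wc=[75.202,78.946] rss=0.799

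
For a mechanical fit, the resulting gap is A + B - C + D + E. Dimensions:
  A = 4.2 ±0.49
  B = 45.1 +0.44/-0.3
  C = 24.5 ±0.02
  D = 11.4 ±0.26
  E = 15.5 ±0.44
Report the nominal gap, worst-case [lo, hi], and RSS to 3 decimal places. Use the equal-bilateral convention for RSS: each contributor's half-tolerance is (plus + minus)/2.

nominal=51.700 wc=[50.190,53.350] rss=0.799

Stack each dimension's contribution:
  +A: nom +4.200 → Σnom=4.200; wc +0.490/-0.490 → slack +0.490/-0.490; half-tol=0.490, Σhalf²=0.240100
  +B: nom +45.100 → Σnom=49.300; wc +0.440/-0.300 → slack +0.930/-0.790; half-tol=0.370, Σhalf²=0.377000
  -C: nom -24.500 → Σnom=24.800; wc +0.020/-0.020 → slack +0.950/-0.810; half-tol=0.020, Σhalf²=0.377400
  +D: nom +11.400 → Σnom=36.200; wc +0.260/-0.260 → slack +1.210/-1.070; half-tol=0.260, Σhalf²=0.445000
  +E: nom +15.500 → Σnom=51.700; wc +0.440/-0.440 → slack +1.650/-1.510; half-tol=0.440, Σhalf²=0.638600
Nominal = 51.700. Worst-case = [51.700 - 1.510, 51.700 + 1.650] = [50.190, 53.350]. RSS = √0.638600 = 0.799.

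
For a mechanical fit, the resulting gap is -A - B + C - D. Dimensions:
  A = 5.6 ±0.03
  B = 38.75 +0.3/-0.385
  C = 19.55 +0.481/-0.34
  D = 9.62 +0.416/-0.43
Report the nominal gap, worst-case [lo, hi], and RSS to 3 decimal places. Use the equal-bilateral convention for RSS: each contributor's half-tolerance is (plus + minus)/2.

Stack each dimension's contribution:
  -A: nom -5.600 → Σnom=-5.600; wc +0.030/-0.030 → slack +0.030/-0.030; half-tol=0.030, Σhalf²=0.000900
  -B: nom -38.750 → Σnom=-44.350; wc +0.385/-0.300 → slack +0.415/-0.330; half-tol=0.343, Σhalf²=0.118206
  +C: nom +19.550 → Σnom=-24.800; wc +0.481/-0.340 → slack +0.896/-0.670; half-tol=0.410, Σhalf²=0.286716
  -D: nom -9.620 → Σnom=-34.420; wc +0.430/-0.416 → slack +1.326/-1.086; half-tol=0.423, Σhalf²=0.465645
Nominal = -34.420. Worst-case = [-34.420 - 1.086, -34.420 + 1.326] = [-35.506, -33.094]. RSS = √0.465645 = 0.682.

nominal=-34.420 wc=[-35.506,-33.094] rss=0.682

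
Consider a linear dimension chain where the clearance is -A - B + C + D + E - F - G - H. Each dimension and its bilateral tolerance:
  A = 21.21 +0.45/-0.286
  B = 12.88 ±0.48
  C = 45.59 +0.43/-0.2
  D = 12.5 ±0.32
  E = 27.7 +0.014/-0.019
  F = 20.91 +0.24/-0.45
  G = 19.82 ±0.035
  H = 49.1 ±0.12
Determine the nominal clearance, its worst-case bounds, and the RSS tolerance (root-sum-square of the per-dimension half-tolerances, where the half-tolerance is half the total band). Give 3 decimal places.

Stack each dimension's contribution:
  -A: nom -21.210 → Σnom=-21.210; wc +0.286/-0.450 → slack +0.286/-0.450; half-tol=0.368, Σhalf²=0.135424
  -B: nom -12.880 → Σnom=-34.090; wc +0.480/-0.480 → slack +0.766/-0.930; half-tol=0.480, Σhalf²=0.365824
  +C: nom +45.590 → Σnom=11.500; wc +0.430/-0.200 → slack +1.196/-1.130; half-tol=0.315, Σhalf²=0.465049
  +D: nom +12.500 → Σnom=24.000; wc +0.320/-0.320 → slack +1.516/-1.450; half-tol=0.320, Σhalf²=0.567449
  +E: nom +27.700 → Σnom=51.700; wc +0.014/-0.019 → slack +1.530/-1.469; half-tol=0.017, Σhalf²=0.567721
  -F: nom -20.910 → Σnom=30.790; wc +0.450/-0.240 → slack +1.980/-1.709; half-tol=0.345, Σhalf²=0.686746
  -G: nom -19.820 → Σnom=10.970; wc +0.035/-0.035 → slack +2.015/-1.744; half-tol=0.035, Σhalf²=0.687971
  -H: nom -49.100 → Σnom=-38.130; wc +0.120/-0.120 → slack +2.135/-1.864; half-tol=0.120, Σhalf²=0.702371
Nominal = -38.130. Worst-case = [-38.130 - 1.864, -38.130 + 2.135] = [-39.994, -35.995]. RSS = √0.702371 = 0.838.

nominal=-38.130 wc=[-39.994,-35.995] rss=0.838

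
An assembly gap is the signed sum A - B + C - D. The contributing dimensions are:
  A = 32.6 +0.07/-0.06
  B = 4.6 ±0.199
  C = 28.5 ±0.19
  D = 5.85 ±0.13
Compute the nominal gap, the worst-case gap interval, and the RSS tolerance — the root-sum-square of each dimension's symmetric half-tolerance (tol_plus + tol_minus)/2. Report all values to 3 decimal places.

Stack each dimension's contribution:
  +A: nom +32.600 → Σnom=32.600; wc +0.070/-0.060 → slack +0.070/-0.060; half-tol=0.065, Σhalf²=0.004225
  -B: nom -4.600 → Σnom=28.000; wc +0.199/-0.199 → slack +0.269/-0.259; half-tol=0.199, Σhalf²=0.043826
  +C: nom +28.500 → Σnom=56.500; wc +0.190/-0.190 → slack +0.459/-0.449; half-tol=0.190, Σhalf²=0.079926
  -D: nom -5.850 → Σnom=50.650; wc +0.130/-0.130 → slack +0.589/-0.579; half-tol=0.130, Σhalf²=0.096826
Nominal = 50.650. Worst-case = [50.650 - 0.579, 50.650 + 0.589] = [50.071, 51.239]. RSS = √0.096826 = 0.311.

nominal=50.650 wc=[50.071,51.239] rss=0.311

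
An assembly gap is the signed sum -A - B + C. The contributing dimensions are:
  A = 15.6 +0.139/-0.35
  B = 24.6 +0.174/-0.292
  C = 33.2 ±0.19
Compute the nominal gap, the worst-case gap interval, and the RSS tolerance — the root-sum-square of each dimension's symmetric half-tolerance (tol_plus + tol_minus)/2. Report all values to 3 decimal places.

Stack each dimension's contribution:
  -A: nom -15.600 → Σnom=-15.600; wc +0.350/-0.139 → slack +0.350/-0.139; half-tol=0.244, Σhalf²=0.059780
  -B: nom -24.600 → Σnom=-40.200; wc +0.292/-0.174 → slack +0.642/-0.313; half-tol=0.233, Σhalf²=0.114069
  +C: nom +33.200 → Σnom=-7.000; wc +0.190/-0.190 → slack +0.832/-0.503; half-tol=0.190, Σhalf²=0.150169
Nominal = -7.000. Worst-case = [-7.000 - 0.503, -7.000 + 0.832] = [-7.503, -6.168]. RSS = √0.150169 = 0.388.

nominal=-7.000 wc=[-7.503,-6.168] rss=0.388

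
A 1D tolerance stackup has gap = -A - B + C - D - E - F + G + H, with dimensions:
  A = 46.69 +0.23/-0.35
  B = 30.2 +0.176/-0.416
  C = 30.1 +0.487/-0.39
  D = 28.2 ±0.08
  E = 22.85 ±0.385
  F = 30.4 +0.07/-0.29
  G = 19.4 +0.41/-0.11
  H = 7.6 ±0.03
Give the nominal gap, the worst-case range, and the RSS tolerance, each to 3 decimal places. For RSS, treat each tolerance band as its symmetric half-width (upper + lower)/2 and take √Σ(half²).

nominal=-101.240 wc=[-102.711,-98.792] rss=0.787

Stack each dimension's contribution:
  -A: nom -46.690 → Σnom=-46.690; wc +0.350/-0.230 → slack +0.350/-0.230; half-tol=0.290, Σhalf²=0.084100
  -B: nom -30.200 → Σnom=-76.890; wc +0.416/-0.176 → slack +0.766/-0.406; half-tol=0.296, Σhalf²=0.171716
  +C: nom +30.100 → Σnom=-46.790; wc +0.487/-0.390 → slack +1.253/-0.796; half-tol=0.439, Σhalf²=0.363998
  -D: nom -28.200 → Σnom=-74.990; wc +0.080/-0.080 → slack +1.333/-0.876; half-tol=0.080, Σhalf²=0.370398
  -E: nom -22.850 → Σnom=-97.840; wc +0.385/-0.385 → slack +1.718/-1.261; half-tol=0.385, Σhalf²=0.518623
  -F: nom -30.400 → Σnom=-128.240; wc +0.290/-0.070 → slack +2.008/-1.331; half-tol=0.180, Σhalf²=0.551023
  +G: nom +19.400 → Σnom=-108.840; wc +0.410/-0.110 → slack +2.418/-1.441; half-tol=0.260, Σhalf²=0.618623
  +H: nom +7.600 → Σnom=-101.240; wc +0.030/-0.030 → slack +2.448/-1.471; half-tol=0.030, Σhalf²=0.619523
Nominal = -101.240. Worst-case = [-101.240 - 1.471, -101.240 + 2.448] = [-102.711, -98.792]. RSS = √0.619523 = 0.787.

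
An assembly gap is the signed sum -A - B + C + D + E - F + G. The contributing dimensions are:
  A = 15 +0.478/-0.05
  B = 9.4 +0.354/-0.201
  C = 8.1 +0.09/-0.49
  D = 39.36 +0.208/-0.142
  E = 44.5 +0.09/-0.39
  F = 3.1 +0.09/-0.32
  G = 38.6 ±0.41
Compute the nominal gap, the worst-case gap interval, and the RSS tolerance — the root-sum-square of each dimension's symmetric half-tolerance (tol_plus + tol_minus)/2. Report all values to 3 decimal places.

Stack each dimension's contribution:
  -A: nom -15.000 → Σnom=-15.000; wc +0.050/-0.478 → slack +0.050/-0.478; half-tol=0.264, Σhalf²=0.069696
  -B: nom -9.400 → Σnom=-24.400; wc +0.201/-0.354 → slack +0.251/-0.832; half-tol=0.277, Σhalf²=0.146702
  +C: nom +8.100 → Σnom=-16.300; wc +0.090/-0.490 → slack +0.341/-1.322; half-tol=0.290, Σhalf²=0.230802
  +D: nom +39.360 → Σnom=23.060; wc +0.208/-0.142 → slack +0.549/-1.464; half-tol=0.175, Σhalf²=0.261427
  +E: nom +44.500 → Σnom=67.560; wc +0.090/-0.390 → slack +0.639/-1.854; half-tol=0.240, Σhalf²=0.319027
  -F: nom -3.100 → Σnom=64.460; wc +0.320/-0.090 → slack +0.959/-1.944; half-tol=0.205, Σhalf²=0.361052
  +G: nom +38.600 → Σnom=103.060; wc +0.410/-0.410 → slack +1.369/-2.354; half-tol=0.410, Σhalf²=0.529152
Nominal = 103.060. Worst-case = [103.060 - 2.354, 103.060 + 1.369] = [100.706, 104.429]. RSS = √0.529152 = 0.727.

nominal=103.060 wc=[100.706,104.429] rss=0.727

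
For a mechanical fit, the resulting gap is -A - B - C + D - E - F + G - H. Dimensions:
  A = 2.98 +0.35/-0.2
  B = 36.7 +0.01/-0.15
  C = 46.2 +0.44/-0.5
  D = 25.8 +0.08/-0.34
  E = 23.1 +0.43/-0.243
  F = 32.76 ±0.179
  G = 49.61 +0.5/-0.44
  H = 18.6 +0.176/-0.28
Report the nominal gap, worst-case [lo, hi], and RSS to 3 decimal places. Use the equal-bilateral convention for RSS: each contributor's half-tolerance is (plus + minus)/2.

Stack each dimension's contribution:
  -A: nom -2.980 → Σnom=-2.980; wc +0.200/-0.350 → slack +0.200/-0.350; half-tol=0.275, Σhalf²=0.075625
  -B: nom -36.700 → Σnom=-39.680; wc +0.150/-0.010 → slack +0.350/-0.360; half-tol=0.080, Σhalf²=0.082025
  -C: nom -46.200 → Σnom=-85.880; wc +0.500/-0.440 → slack +0.850/-0.800; half-tol=0.470, Σhalf²=0.302925
  +D: nom +25.800 → Σnom=-60.080; wc +0.080/-0.340 → slack +0.930/-1.140; half-tol=0.210, Σhalf²=0.347025
  -E: nom -23.100 → Σnom=-83.180; wc +0.243/-0.430 → slack +1.173/-1.570; half-tol=0.337, Σhalf²=0.460257
  -F: nom -32.760 → Σnom=-115.940; wc +0.179/-0.179 → slack +1.352/-1.749; half-tol=0.179, Σhalf²=0.492298
  +G: nom +49.610 → Σnom=-66.330; wc +0.500/-0.440 → slack +1.852/-2.189; half-tol=0.470, Σhalf²=0.713198
  -H: nom -18.600 → Σnom=-84.930; wc +0.280/-0.176 → slack +2.132/-2.365; half-tol=0.228, Σhalf²=0.765182
Nominal = -84.930. Worst-case = [-84.930 - 2.365, -84.930 + 2.132] = [-87.295, -82.798]. RSS = √0.765182 = 0.875.

nominal=-84.930 wc=[-87.295,-82.798] rss=0.875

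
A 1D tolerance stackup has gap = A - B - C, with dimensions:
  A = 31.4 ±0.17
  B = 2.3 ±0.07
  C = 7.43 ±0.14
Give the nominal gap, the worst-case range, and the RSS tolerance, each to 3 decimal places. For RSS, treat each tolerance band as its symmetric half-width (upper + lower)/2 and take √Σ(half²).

nominal=21.670 wc=[21.290,22.050] rss=0.231

Stack each dimension's contribution:
  +A: nom +31.400 → Σnom=31.400; wc +0.170/-0.170 → slack +0.170/-0.170; half-tol=0.170, Σhalf²=0.028900
  -B: nom -2.300 → Σnom=29.100; wc +0.070/-0.070 → slack +0.240/-0.240; half-tol=0.070, Σhalf²=0.033800
  -C: nom -7.430 → Σnom=21.670; wc +0.140/-0.140 → slack +0.380/-0.380; half-tol=0.140, Σhalf²=0.053400
Nominal = 21.670. Worst-case = [21.670 - 0.380, 21.670 + 0.380] = [21.290, 22.050]. RSS = √0.053400 = 0.231.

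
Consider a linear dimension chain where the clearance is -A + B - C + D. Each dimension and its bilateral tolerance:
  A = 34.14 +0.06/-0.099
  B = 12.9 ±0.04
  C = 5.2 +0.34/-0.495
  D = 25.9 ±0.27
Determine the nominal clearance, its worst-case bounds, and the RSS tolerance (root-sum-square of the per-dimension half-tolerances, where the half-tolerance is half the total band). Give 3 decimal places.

nominal=-0.540 wc=[-1.250,0.364] rss=0.505

Stack each dimension's contribution:
  -A: nom -34.140 → Σnom=-34.140; wc +0.099/-0.060 → slack +0.099/-0.060; half-tol=0.080, Σhalf²=0.006320
  +B: nom +12.900 → Σnom=-21.240; wc +0.040/-0.040 → slack +0.139/-0.100; half-tol=0.040, Σhalf²=0.007920
  -C: nom -5.200 → Σnom=-26.440; wc +0.495/-0.340 → slack +0.634/-0.440; half-tol=0.417, Σhalf²=0.182226
  +D: nom +25.900 → Σnom=-0.540; wc +0.270/-0.270 → slack +0.904/-0.710; half-tol=0.270, Σhalf²=0.255126
Nominal = -0.540. Worst-case = [-0.540 - 0.710, -0.540 + 0.904] = [-1.250, 0.364]. RSS = √0.255126 = 0.505.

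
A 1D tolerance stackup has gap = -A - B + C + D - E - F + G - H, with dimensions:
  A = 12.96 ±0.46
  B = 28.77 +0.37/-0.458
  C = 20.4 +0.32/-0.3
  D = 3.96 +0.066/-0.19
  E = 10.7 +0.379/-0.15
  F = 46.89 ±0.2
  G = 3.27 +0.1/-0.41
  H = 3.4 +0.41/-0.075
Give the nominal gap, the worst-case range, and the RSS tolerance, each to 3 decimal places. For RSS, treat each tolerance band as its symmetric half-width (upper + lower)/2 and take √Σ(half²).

Stack each dimension's contribution:
  -A: nom -12.960 → Σnom=-12.960; wc +0.460/-0.460 → slack +0.460/-0.460; half-tol=0.460, Σhalf²=0.211600
  -B: nom -28.770 → Σnom=-41.730; wc +0.458/-0.370 → slack +0.918/-0.830; half-tol=0.414, Σhalf²=0.382996
  +C: nom +20.400 → Σnom=-21.330; wc +0.320/-0.300 → slack +1.238/-1.130; half-tol=0.310, Σhalf²=0.479096
  +D: nom +3.960 → Σnom=-17.370; wc +0.066/-0.190 → slack +1.304/-1.320; half-tol=0.128, Σhalf²=0.495480
  -E: nom -10.700 → Σnom=-28.070; wc +0.150/-0.379 → slack +1.454/-1.699; half-tol=0.265, Σhalf²=0.565440
  -F: nom -46.890 → Σnom=-74.960; wc +0.200/-0.200 → slack +1.654/-1.899; half-tol=0.200, Σhalf²=0.605440
  +G: nom +3.270 → Σnom=-71.690; wc +0.100/-0.410 → slack +1.754/-2.309; half-tol=0.255, Σhalf²=0.670465
  -H: nom -3.400 → Σnom=-75.090; wc +0.075/-0.410 → slack +1.829/-2.719; half-tol=0.242, Σhalf²=0.729271
Nominal = -75.090. Worst-case = [-75.090 - 2.719, -75.090 + 1.829] = [-77.809, -73.261]. RSS = √0.729271 = 0.854.

nominal=-75.090 wc=[-77.809,-73.261] rss=0.854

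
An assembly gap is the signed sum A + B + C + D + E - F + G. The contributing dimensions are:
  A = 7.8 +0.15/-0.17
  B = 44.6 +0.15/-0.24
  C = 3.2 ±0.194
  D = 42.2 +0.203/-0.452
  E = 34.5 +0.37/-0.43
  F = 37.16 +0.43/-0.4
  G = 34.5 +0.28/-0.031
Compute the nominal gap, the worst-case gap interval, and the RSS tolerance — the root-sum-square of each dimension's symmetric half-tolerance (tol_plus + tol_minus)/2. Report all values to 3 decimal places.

Stack each dimension's contribution:
  +A: nom +7.800 → Σnom=7.800; wc +0.150/-0.170 → slack +0.150/-0.170; half-tol=0.160, Σhalf²=0.025600
  +B: nom +44.600 → Σnom=52.400; wc +0.150/-0.240 → slack +0.300/-0.410; half-tol=0.195, Σhalf²=0.063625
  +C: nom +3.200 → Σnom=55.600; wc +0.194/-0.194 → slack +0.494/-0.604; half-tol=0.194, Σhalf²=0.101261
  +D: nom +42.200 → Σnom=97.800; wc +0.203/-0.452 → slack +0.697/-1.056; half-tol=0.328, Σhalf²=0.208517
  +E: nom +34.500 → Σnom=132.300; wc +0.370/-0.430 → slack +1.067/-1.486; half-tol=0.400, Σhalf²=0.368517
  -F: nom -37.160 → Σnom=95.140; wc +0.400/-0.430 → slack +1.467/-1.916; half-tol=0.415, Σhalf²=0.540742
  +G: nom +34.500 → Σnom=129.640; wc +0.280/-0.031 → slack +1.747/-1.947; half-tol=0.156, Σhalf²=0.564923
Nominal = 129.640. Worst-case = [129.640 - 1.947, 129.640 + 1.747] = [127.693, 131.387]. RSS = √0.564923 = 0.752.

nominal=129.640 wc=[127.693,131.387] rss=0.752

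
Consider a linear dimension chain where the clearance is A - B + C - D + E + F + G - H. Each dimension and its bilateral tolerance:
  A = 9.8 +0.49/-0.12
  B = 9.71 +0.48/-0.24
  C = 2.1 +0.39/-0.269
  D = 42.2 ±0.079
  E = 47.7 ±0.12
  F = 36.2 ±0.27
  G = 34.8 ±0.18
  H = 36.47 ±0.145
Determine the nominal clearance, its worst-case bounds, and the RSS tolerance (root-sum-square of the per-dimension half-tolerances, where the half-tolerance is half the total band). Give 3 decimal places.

nominal=42.220 wc=[40.557,44.134] rss=0.691

Stack each dimension's contribution:
  +A: nom +9.800 → Σnom=9.800; wc +0.490/-0.120 → slack +0.490/-0.120; half-tol=0.305, Σhalf²=0.093025
  -B: nom -9.710 → Σnom=0.090; wc +0.240/-0.480 → slack +0.730/-0.600; half-tol=0.360, Σhalf²=0.222625
  +C: nom +2.100 → Σnom=2.190; wc +0.390/-0.269 → slack +1.120/-0.869; half-tol=0.330, Σhalf²=0.331195
  -D: nom -42.200 → Σnom=-40.010; wc +0.079/-0.079 → slack +1.199/-0.948; half-tol=0.079, Σhalf²=0.337436
  +E: nom +47.700 → Σnom=7.690; wc +0.120/-0.120 → slack +1.319/-1.068; half-tol=0.120, Σhalf²=0.351836
  +F: nom +36.200 → Σnom=43.890; wc +0.270/-0.270 → slack +1.589/-1.338; half-tol=0.270, Σhalf²=0.424736
  +G: nom +34.800 → Σnom=78.690; wc +0.180/-0.180 → slack +1.769/-1.518; half-tol=0.180, Σhalf²=0.457136
  -H: nom -36.470 → Σnom=42.220; wc +0.145/-0.145 → slack +1.914/-1.663; half-tol=0.145, Σhalf²=0.478161
Nominal = 42.220. Worst-case = [42.220 - 1.663, 42.220 + 1.914] = [40.557, 44.134]. RSS = √0.478161 = 0.691.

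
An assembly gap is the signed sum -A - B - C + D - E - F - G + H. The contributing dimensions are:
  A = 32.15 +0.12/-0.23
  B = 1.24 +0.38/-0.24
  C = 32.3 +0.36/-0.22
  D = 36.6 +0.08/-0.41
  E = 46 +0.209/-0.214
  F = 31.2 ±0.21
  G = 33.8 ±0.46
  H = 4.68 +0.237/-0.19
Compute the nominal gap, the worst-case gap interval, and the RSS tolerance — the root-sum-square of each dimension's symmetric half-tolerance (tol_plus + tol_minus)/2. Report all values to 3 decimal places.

nominal=-135.410 wc=[-137.749,-133.519] rss=0.785

Stack each dimension's contribution:
  -A: nom -32.150 → Σnom=-32.150; wc +0.230/-0.120 → slack +0.230/-0.120; half-tol=0.175, Σhalf²=0.030625
  -B: nom -1.240 → Σnom=-33.390; wc +0.240/-0.380 → slack +0.470/-0.500; half-tol=0.310, Σhalf²=0.126725
  -C: nom -32.300 → Σnom=-65.690; wc +0.220/-0.360 → slack +0.690/-0.860; half-tol=0.290, Σhalf²=0.210825
  +D: nom +36.600 → Σnom=-29.090; wc +0.080/-0.410 → slack +0.770/-1.270; half-tol=0.245, Σhalf²=0.270850
  -E: nom -46.000 → Σnom=-75.090; wc +0.214/-0.209 → slack +0.984/-1.479; half-tol=0.211, Σhalf²=0.315582
  -F: nom -31.200 → Σnom=-106.290; wc +0.210/-0.210 → slack +1.194/-1.689; half-tol=0.210, Σhalf²=0.359682
  -G: nom -33.800 → Σnom=-140.090; wc +0.460/-0.460 → slack +1.654/-2.149; half-tol=0.460, Σhalf²=0.571282
  +H: nom +4.680 → Σnom=-135.410; wc +0.237/-0.190 → slack +1.891/-2.339; half-tol=0.213, Σhalf²=0.616864
Nominal = -135.410. Worst-case = [-135.410 - 2.339, -135.410 + 1.891] = [-137.749, -133.519]. RSS = √0.616864 = 0.785.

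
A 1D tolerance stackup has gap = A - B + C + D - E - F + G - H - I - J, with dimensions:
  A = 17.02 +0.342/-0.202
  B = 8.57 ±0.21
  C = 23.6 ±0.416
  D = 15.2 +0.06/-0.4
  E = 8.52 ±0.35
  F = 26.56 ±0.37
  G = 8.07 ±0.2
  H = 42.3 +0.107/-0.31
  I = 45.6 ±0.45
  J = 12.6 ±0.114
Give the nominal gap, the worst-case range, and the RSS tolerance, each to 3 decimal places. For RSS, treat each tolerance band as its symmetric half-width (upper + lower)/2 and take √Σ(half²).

Stack each dimension's contribution:
  +A: nom +17.020 → Σnom=17.020; wc +0.342/-0.202 → slack +0.342/-0.202; half-tol=0.272, Σhalf²=0.073984
  -B: nom -8.570 → Σnom=8.450; wc +0.210/-0.210 → slack +0.552/-0.412; half-tol=0.210, Σhalf²=0.118084
  +C: nom +23.600 → Σnom=32.050; wc +0.416/-0.416 → slack +0.968/-0.828; half-tol=0.416, Σhalf²=0.291140
  +D: nom +15.200 → Σnom=47.250; wc +0.060/-0.400 → slack +1.028/-1.228; half-tol=0.230, Σhalf²=0.344040
  -E: nom -8.520 → Σnom=38.730; wc +0.350/-0.350 → slack +1.378/-1.578; half-tol=0.350, Σhalf²=0.466540
  -F: nom -26.560 → Σnom=12.170; wc +0.370/-0.370 → slack +1.748/-1.948; half-tol=0.370, Σhalf²=0.603440
  +G: nom +8.070 → Σnom=20.240; wc +0.200/-0.200 → slack +1.948/-2.148; half-tol=0.200, Σhalf²=0.643440
  -H: nom -42.300 → Σnom=-22.060; wc +0.310/-0.107 → slack +2.258/-2.255; half-tol=0.208, Σhalf²=0.686912
  -I: nom -45.600 → Σnom=-67.660; wc +0.450/-0.450 → slack +2.708/-2.705; half-tol=0.450, Σhalf²=0.889412
  -J: nom -12.600 → Σnom=-80.260; wc +0.114/-0.114 → slack +2.822/-2.819; half-tol=0.114, Σhalf²=0.902408
Nominal = -80.260. Worst-case = [-80.260 - 2.819, -80.260 + 2.822] = [-83.079, -77.438]. RSS = √0.902408 = 0.950.

nominal=-80.260 wc=[-83.079,-77.438] rss=0.950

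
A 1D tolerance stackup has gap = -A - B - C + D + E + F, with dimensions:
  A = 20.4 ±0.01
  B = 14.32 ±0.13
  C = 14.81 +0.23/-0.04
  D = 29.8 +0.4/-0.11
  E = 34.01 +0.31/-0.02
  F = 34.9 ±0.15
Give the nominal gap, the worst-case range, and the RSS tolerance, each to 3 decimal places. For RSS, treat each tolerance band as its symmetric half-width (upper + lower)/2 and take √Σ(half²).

nominal=49.180 wc=[48.530,50.220] rss=0.387

Stack each dimension's contribution:
  -A: nom -20.400 → Σnom=-20.400; wc +0.010/-0.010 → slack +0.010/-0.010; half-tol=0.010, Σhalf²=0.000100
  -B: nom -14.320 → Σnom=-34.720; wc +0.130/-0.130 → slack +0.140/-0.140; half-tol=0.130, Σhalf²=0.017000
  -C: nom -14.810 → Σnom=-49.530; wc +0.040/-0.230 → slack +0.180/-0.370; half-tol=0.135, Σhalf²=0.035225
  +D: nom +29.800 → Σnom=-19.730; wc +0.400/-0.110 → slack +0.580/-0.480; half-tol=0.255, Σhalf²=0.100250
  +E: nom +34.010 → Σnom=14.280; wc +0.310/-0.020 → slack +0.890/-0.500; half-tol=0.165, Σhalf²=0.127475
  +F: nom +34.900 → Σnom=49.180; wc +0.150/-0.150 → slack +1.040/-0.650; half-tol=0.150, Σhalf²=0.149975
Nominal = 49.180. Worst-case = [49.180 - 0.650, 49.180 + 1.040] = [48.530, 50.220]. RSS = √0.149975 = 0.387.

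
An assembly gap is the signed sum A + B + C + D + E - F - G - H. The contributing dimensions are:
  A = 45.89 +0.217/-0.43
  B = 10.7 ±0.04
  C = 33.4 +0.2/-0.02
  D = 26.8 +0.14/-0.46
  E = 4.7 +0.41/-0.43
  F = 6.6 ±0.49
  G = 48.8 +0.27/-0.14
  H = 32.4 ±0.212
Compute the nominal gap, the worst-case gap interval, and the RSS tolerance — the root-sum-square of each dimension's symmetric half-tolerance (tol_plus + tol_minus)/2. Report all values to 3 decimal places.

nominal=33.690 wc=[31.338,35.539] rss=0.844

Stack each dimension's contribution:
  +A: nom +45.890 → Σnom=45.890; wc +0.217/-0.430 → slack +0.217/-0.430; half-tol=0.324, Σhalf²=0.104652
  +B: nom +10.700 → Σnom=56.590; wc +0.040/-0.040 → slack +0.257/-0.470; half-tol=0.040, Σhalf²=0.106252
  +C: nom +33.400 → Σnom=89.990; wc +0.200/-0.020 → slack +0.457/-0.490; half-tol=0.110, Σhalf²=0.118352
  +D: nom +26.800 → Σnom=116.790; wc +0.140/-0.460 → slack +0.597/-0.950; half-tol=0.300, Σhalf²=0.208352
  +E: nom +4.700 → Σnom=121.490; wc +0.410/-0.430 → slack +1.007/-1.380; half-tol=0.420, Σhalf²=0.384752
  -F: nom -6.600 → Σnom=114.890; wc +0.490/-0.490 → slack +1.497/-1.870; half-tol=0.490, Σhalf²=0.624852
  -G: nom -48.800 → Σnom=66.090; wc +0.140/-0.270 → slack +1.637/-2.140; half-tol=0.205, Σhalf²=0.666877
  -H: nom -32.400 → Σnom=33.690; wc +0.212/-0.212 → slack +1.849/-2.352; half-tol=0.212, Σhalf²=0.711821
Nominal = 33.690. Worst-case = [33.690 - 2.352, 33.690 + 1.849] = [31.338, 35.539]. RSS = √0.711821 = 0.844.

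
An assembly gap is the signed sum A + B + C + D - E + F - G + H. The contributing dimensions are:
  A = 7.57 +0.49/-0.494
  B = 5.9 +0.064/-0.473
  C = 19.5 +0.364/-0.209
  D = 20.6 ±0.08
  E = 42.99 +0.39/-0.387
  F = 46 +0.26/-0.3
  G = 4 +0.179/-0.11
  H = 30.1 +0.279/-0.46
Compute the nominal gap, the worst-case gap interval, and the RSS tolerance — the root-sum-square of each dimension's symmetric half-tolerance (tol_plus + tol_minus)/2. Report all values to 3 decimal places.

nominal=82.680 wc=[80.095,84.714] rss=0.888

Stack each dimension's contribution:
  +A: nom +7.570 → Σnom=7.570; wc +0.490/-0.494 → slack +0.490/-0.494; half-tol=0.492, Σhalf²=0.242064
  +B: nom +5.900 → Σnom=13.470; wc +0.064/-0.473 → slack +0.554/-0.967; half-tol=0.268, Σhalf²=0.314156
  +C: nom +19.500 → Σnom=32.970; wc +0.364/-0.209 → slack +0.918/-1.176; half-tol=0.286, Σhalf²=0.396238
  +D: nom +20.600 → Σnom=53.570; wc +0.080/-0.080 → slack +0.998/-1.256; half-tol=0.080, Σhalf²=0.402638
  -E: nom -42.990 → Σnom=10.580; wc +0.387/-0.390 → slack +1.385/-1.646; half-tol=0.389, Σhalf²=0.553571
  +F: nom +46.000 → Σnom=56.580; wc +0.260/-0.300 → slack +1.645/-1.946; half-tol=0.280, Σhalf²=0.631971
  -G: nom -4.000 → Σnom=52.580; wc +0.110/-0.179 → slack +1.755/-2.125; half-tol=0.144, Σhalf²=0.652851
  +H: nom +30.100 → Σnom=82.680; wc +0.279/-0.460 → slack +2.034/-2.585; half-tol=0.370, Σhalf²=0.789381
Nominal = 82.680. Worst-case = [82.680 - 2.585, 82.680 + 2.034] = [80.095, 84.714]. RSS = √0.789381 = 0.888.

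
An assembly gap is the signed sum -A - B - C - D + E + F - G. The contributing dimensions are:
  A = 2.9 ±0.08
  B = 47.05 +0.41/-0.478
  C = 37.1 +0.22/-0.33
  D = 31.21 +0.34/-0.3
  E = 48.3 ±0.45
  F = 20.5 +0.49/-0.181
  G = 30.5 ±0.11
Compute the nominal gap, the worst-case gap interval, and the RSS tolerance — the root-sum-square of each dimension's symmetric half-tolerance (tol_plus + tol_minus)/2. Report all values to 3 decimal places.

nominal=-79.960 wc=[-81.751,-77.722] rss=0.842

Stack each dimension's contribution:
  -A: nom -2.900 → Σnom=-2.900; wc +0.080/-0.080 → slack +0.080/-0.080; half-tol=0.080, Σhalf²=0.006400
  -B: nom -47.050 → Σnom=-49.950; wc +0.478/-0.410 → slack +0.558/-0.490; half-tol=0.444, Σhalf²=0.203536
  -C: nom -37.100 → Σnom=-87.050; wc +0.330/-0.220 → slack +0.888/-0.710; half-tol=0.275, Σhalf²=0.279161
  -D: nom -31.210 → Σnom=-118.260; wc +0.300/-0.340 → slack +1.188/-1.050; half-tol=0.320, Σhalf²=0.381561
  +E: nom +48.300 → Σnom=-69.960; wc +0.450/-0.450 → slack +1.638/-1.500; half-tol=0.450, Σhalf²=0.584061
  +F: nom +20.500 → Σnom=-49.460; wc +0.490/-0.181 → slack +2.128/-1.681; half-tol=0.336, Σhalf²=0.696621
  -G: nom -30.500 → Σnom=-79.960; wc +0.110/-0.110 → slack +2.238/-1.791; half-tol=0.110, Σhalf²=0.708721
Nominal = -79.960. Worst-case = [-79.960 - 1.791, -79.960 + 2.238] = [-81.751, -77.722]. RSS = √0.708721 = 0.842.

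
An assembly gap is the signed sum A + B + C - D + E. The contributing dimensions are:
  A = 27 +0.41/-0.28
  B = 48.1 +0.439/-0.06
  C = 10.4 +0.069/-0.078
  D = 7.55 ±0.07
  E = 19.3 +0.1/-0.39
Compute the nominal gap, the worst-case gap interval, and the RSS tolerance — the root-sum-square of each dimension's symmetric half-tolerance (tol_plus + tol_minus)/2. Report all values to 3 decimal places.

Stack each dimension's contribution:
  +A: nom +27.000 → Σnom=27.000; wc +0.410/-0.280 → slack +0.410/-0.280; half-tol=0.345, Σhalf²=0.119025
  +B: nom +48.100 → Σnom=75.100; wc +0.439/-0.060 → slack +0.849/-0.340; half-tol=0.249, Σhalf²=0.181275
  +C: nom +10.400 → Σnom=85.500; wc +0.069/-0.078 → slack +0.918/-0.418; half-tol=0.074, Σhalf²=0.186677
  -D: nom -7.550 → Σnom=77.950; wc +0.070/-0.070 → slack +0.988/-0.488; half-tol=0.070, Σhalf²=0.191577
  +E: nom +19.300 → Σnom=97.250; wc +0.100/-0.390 → slack +1.088/-0.878; half-tol=0.245, Σhalf²=0.251602
Nominal = 97.250. Worst-case = [97.250 - 0.878, 97.250 + 1.088] = [96.372, 98.338]. RSS = √0.251602 = 0.502.

nominal=97.250 wc=[96.372,98.338] rss=0.502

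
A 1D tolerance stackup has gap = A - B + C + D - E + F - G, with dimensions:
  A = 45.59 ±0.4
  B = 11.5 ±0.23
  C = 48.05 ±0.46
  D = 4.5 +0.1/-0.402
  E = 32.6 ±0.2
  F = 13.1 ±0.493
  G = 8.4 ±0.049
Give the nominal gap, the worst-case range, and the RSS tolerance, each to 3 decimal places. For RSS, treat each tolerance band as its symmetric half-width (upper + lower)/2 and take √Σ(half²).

Stack each dimension's contribution:
  +A: nom +45.590 → Σnom=45.590; wc +0.400/-0.400 → slack +0.400/-0.400; half-tol=0.400, Σhalf²=0.160000
  -B: nom -11.500 → Σnom=34.090; wc +0.230/-0.230 → slack +0.630/-0.630; half-tol=0.230, Σhalf²=0.212900
  +C: nom +48.050 → Σnom=82.140; wc +0.460/-0.460 → slack +1.090/-1.090; half-tol=0.460, Σhalf²=0.424500
  +D: nom +4.500 → Σnom=86.640; wc +0.100/-0.402 → slack +1.190/-1.492; half-tol=0.251, Σhalf²=0.487501
  -E: nom -32.600 → Σnom=54.040; wc +0.200/-0.200 → slack +1.390/-1.692; half-tol=0.200, Σhalf²=0.527501
  +F: nom +13.100 → Σnom=67.140; wc +0.493/-0.493 → slack +1.883/-2.185; half-tol=0.493, Σhalf²=0.770550
  -G: nom -8.400 → Σnom=58.740; wc +0.049/-0.049 → slack +1.932/-2.234; half-tol=0.049, Σhalf²=0.772951
Nominal = 58.740. Worst-case = [58.740 - 2.234, 58.740 + 1.932] = [56.506, 60.672]. RSS = √0.772951 = 0.879.

nominal=58.740 wc=[56.506,60.672] rss=0.879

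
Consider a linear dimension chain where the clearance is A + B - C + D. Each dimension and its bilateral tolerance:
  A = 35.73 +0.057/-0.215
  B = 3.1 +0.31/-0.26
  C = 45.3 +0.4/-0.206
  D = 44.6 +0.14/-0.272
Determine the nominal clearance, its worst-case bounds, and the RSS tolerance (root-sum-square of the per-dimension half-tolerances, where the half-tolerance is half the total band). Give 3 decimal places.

Stack each dimension's contribution:
  +A: nom +35.730 → Σnom=35.730; wc +0.057/-0.215 → slack +0.057/-0.215; half-tol=0.136, Σhalf²=0.018496
  +B: nom +3.100 → Σnom=38.830; wc +0.310/-0.260 → slack +0.367/-0.475; half-tol=0.285, Σhalf²=0.099721
  -C: nom -45.300 → Σnom=-6.470; wc +0.206/-0.400 → slack +0.573/-0.875; half-tol=0.303, Σhalf²=0.191530
  +D: nom +44.600 → Σnom=38.130; wc +0.140/-0.272 → slack +0.713/-1.147; half-tol=0.206, Σhalf²=0.233966
Nominal = 38.130. Worst-case = [38.130 - 1.147, 38.130 + 0.713] = [36.983, 38.843]. RSS = √0.233966 = 0.484.

nominal=38.130 wc=[36.983,38.843] rss=0.484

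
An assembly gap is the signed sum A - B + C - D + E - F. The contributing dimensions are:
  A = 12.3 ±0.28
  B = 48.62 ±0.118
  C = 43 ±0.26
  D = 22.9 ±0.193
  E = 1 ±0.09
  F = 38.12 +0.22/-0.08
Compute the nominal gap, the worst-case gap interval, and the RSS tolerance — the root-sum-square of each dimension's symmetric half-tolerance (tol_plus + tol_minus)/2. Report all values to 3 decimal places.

nominal=-53.340 wc=[-54.501,-52.319] rss=0.477

Stack each dimension's contribution:
  +A: nom +12.300 → Σnom=12.300; wc +0.280/-0.280 → slack +0.280/-0.280; half-tol=0.280, Σhalf²=0.078400
  -B: nom -48.620 → Σnom=-36.320; wc +0.118/-0.118 → slack +0.398/-0.398; half-tol=0.118, Σhalf²=0.092324
  +C: nom +43.000 → Σnom=6.680; wc +0.260/-0.260 → slack +0.658/-0.658; half-tol=0.260, Σhalf²=0.159924
  -D: nom -22.900 → Σnom=-16.220; wc +0.193/-0.193 → slack +0.851/-0.851; half-tol=0.193, Σhalf²=0.197173
  +E: nom +1.000 → Σnom=-15.220; wc +0.090/-0.090 → slack +0.941/-0.941; half-tol=0.090, Σhalf²=0.205273
  -F: nom -38.120 → Σnom=-53.340; wc +0.080/-0.220 → slack +1.021/-1.161; half-tol=0.150, Σhalf²=0.227773
Nominal = -53.340. Worst-case = [-53.340 - 1.161, -53.340 + 1.021] = [-54.501, -52.319]. RSS = √0.227773 = 0.477.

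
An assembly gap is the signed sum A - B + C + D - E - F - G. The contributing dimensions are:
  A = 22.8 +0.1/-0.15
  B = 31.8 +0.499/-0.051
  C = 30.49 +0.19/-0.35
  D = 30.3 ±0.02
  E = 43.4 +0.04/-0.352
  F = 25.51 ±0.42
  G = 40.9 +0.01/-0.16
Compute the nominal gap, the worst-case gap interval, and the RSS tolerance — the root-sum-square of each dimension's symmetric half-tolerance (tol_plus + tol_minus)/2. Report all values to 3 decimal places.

Stack each dimension's contribution:
  +A: nom +22.800 → Σnom=22.800; wc +0.100/-0.150 → slack +0.100/-0.150; half-tol=0.125, Σhalf²=0.015625
  -B: nom -31.800 → Σnom=-9.000; wc +0.051/-0.499 → slack +0.151/-0.649; half-tol=0.275, Σhalf²=0.091250
  +C: nom +30.490 → Σnom=21.490; wc +0.190/-0.350 → slack +0.341/-0.999; half-tol=0.270, Σhalf²=0.164150
  +D: nom +30.300 → Σnom=51.790; wc +0.020/-0.020 → slack +0.361/-1.019; half-tol=0.020, Σhalf²=0.164550
  -E: nom -43.400 → Σnom=8.390; wc +0.352/-0.040 → slack +0.713/-1.059; half-tol=0.196, Σhalf²=0.202966
  -F: nom -25.510 → Σnom=-17.120; wc +0.420/-0.420 → slack +1.133/-1.479; half-tol=0.420, Σhalf²=0.379366
  -G: nom -40.900 → Σnom=-58.020; wc +0.160/-0.010 → slack +1.293/-1.489; half-tol=0.085, Σhalf²=0.386591
Nominal = -58.020. Worst-case = [-58.020 - 1.489, -58.020 + 1.293] = [-59.509, -56.727]. RSS = √0.386591 = 0.622.

nominal=-58.020 wc=[-59.509,-56.727] rss=0.622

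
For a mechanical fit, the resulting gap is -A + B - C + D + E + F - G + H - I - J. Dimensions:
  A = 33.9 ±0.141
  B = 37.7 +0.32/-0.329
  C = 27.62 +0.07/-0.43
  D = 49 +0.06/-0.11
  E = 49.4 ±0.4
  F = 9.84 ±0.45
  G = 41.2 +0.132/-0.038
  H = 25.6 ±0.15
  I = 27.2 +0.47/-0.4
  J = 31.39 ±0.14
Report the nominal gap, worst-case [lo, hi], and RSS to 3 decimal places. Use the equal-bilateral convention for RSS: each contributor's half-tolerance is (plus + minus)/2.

Stack each dimension's contribution:
  -A: nom -33.900 → Σnom=-33.900; wc +0.141/-0.141 → slack +0.141/-0.141; half-tol=0.141, Σhalf²=0.019881
  +B: nom +37.700 → Σnom=3.800; wc +0.320/-0.329 → slack +0.461/-0.470; half-tol=0.325, Σhalf²=0.125181
  -C: nom -27.620 → Σnom=-23.820; wc +0.430/-0.070 → slack +0.891/-0.540; half-tol=0.250, Σhalf²=0.187681
  +D: nom +49.000 → Σnom=25.180; wc +0.060/-0.110 → slack +0.951/-0.650; half-tol=0.085, Σhalf²=0.194906
  +E: nom +49.400 → Σnom=74.580; wc +0.400/-0.400 → slack +1.351/-1.050; half-tol=0.400, Σhalf²=0.354906
  +F: nom +9.840 → Σnom=84.420; wc +0.450/-0.450 → slack +1.801/-1.500; half-tol=0.450, Σhalf²=0.557406
  -G: nom -41.200 → Σnom=43.220; wc +0.038/-0.132 → slack +1.839/-1.632; half-tol=0.085, Σhalf²=0.564631
  +H: nom +25.600 → Σnom=68.820; wc +0.150/-0.150 → slack +1.989/-1.782; half-tol=0.150, Σhalf²=0.587131
  -I: nom -27.200 → Σnom=41.620; wc +0.400/-0.470 → slack +2.389/-2.252; half-tol=0.435, Σhalf²=0.776356
  -J: nom -31.390 → Σnom=10.230; wc +0.140/-0.140 → slack +2.529/-2.392; half-tol=0.140, Σhalf²=0.795956
Nominal = 10.230. Worst-case = [10.230 - 2.392, 10.230 + 2.529] = [7.838, 12.759]. RSS = √0.795956 = 0.892.

nominal=10.230 wc=[7.838,12.759] rss=0.892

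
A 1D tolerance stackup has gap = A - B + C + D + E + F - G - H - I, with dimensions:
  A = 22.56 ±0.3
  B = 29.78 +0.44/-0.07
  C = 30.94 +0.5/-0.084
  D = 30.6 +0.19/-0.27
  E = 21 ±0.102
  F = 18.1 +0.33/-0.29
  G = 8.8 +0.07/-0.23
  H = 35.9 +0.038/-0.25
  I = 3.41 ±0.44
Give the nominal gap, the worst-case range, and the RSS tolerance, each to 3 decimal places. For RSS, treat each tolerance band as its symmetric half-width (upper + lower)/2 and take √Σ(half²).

Stack each dimension's contribution:
  +A: nom +22.560 → Σnom=22.560; wc +0.300/-0.300 → slack +0.300/-0.300; half-tol=0.300, Σhalf²=0.090000
  -B: nom -29.780 → Σnom=-7.220; wc +0.070/-0.440 → slack +0.370/-0.740; half-tol=0.255, Σhalf²=0.155025
  +C: nom +30.940 → Σnom=23.720; wc +0.500/-0.084 → slack +0.870/-0.824; half-tol=0.292, Σhalf²=0.240289
  +D: nom +30.600 → Σnom=54.320; wc +0.190/-0.270 → slack +1.060/-1.094; half-tol=0.230, Σhalf²=0.293189
  +E: nom +21.000 → Σnom=75.320; wc +0.102/-0.102 → slack +1.162/-1.196; half-tol=0.102, Σhalf²=0.303593
  +F: nom +18.100 → Σnom=93.420; wc +0.330/-0.290 → slack +1.492/-1.486; half-tol=0.310, Σhalf²=0.399693
  -G: nom -8.800 → Σnom=84.620; wc +0.230/-0.070 → slack +1.722/-1.556; half-tol=0.150, Σhalf²=0.422193
  -H: nom -35.900 → Σnom=48.720; wc +0.250/-0.038 → slack +1.972/-1.594; half-tol=0.144, Σhalf²=0.442929
  -I: nom -3.410 → Σnom=45.310; wc +0.440/-0.440 → slack +2.412/-2.034; half-tol=0.440, Σhalf²=0.636529
Nominal = 45.310. Worst-case = [45.310 - 2.034, 45.310 + 2.412] = [43.276, 47.722]. RSS = √0.636529 = 0.798.

nominal=45.310 wc=[43.276,47.722] rss=0.798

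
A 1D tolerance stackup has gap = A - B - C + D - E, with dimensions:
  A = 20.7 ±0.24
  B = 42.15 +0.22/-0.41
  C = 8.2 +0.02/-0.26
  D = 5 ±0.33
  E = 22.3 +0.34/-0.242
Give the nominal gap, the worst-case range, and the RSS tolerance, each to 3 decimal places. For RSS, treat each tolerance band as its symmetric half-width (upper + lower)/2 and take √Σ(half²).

Stack each dimension's contribution:
  +A: nom +20.700 → Σnom=20.700; wc +0.240/-0.240 → slack +0.240/-0.240; half-tol=0.240, Σhalf²=0.057600
  -B: nom -42.150 → Σnom=-21.450; wc +0.410/-0.220 → slack +0.650/-0.460; half-tol=0.315, Σhalf²=0.156825
  -C: nom -8.200 → Σnom=-29.650; wc +0.260/-0.020 → slack +0.910/-0.480; half-tol=0.140, Σhalf²=0.176425
  +D: nom +5.000 → Σnom=-24.650; wc +0.330/-0.330 → slack +1.240/-0.810; half-tol=0.330, Σhalf²=0.285325
  -E: nom -22.300 → Σnom=-46.950; wc +0.242/-0.340 → slack +1.482/-1.150; half-tol=0.291, Σhalf²=0.370006
Nominal = -46.950. Worst-case = [-46.950 - 1.150, -46.950 + 1.482] = [-48.100, -45.468]. RSS = √0.370006 = 0.608.

nominal=-46.950 wc=[-48.100,-45.468] rss=0.608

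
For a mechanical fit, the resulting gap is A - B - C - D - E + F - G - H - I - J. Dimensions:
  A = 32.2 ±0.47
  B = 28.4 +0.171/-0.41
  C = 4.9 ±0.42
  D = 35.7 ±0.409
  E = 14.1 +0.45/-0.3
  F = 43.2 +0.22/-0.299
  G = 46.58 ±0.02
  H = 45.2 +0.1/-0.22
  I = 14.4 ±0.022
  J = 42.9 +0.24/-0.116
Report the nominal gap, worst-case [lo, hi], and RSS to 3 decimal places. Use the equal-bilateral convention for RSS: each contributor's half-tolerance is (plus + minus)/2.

Stack each dimension's contribution:
  +A: nom +32.200 → Σnom=32.200; wc +0.470/-0.470 → slack +0.470/-0.470; half-tol=0.470, Σhalf²=0.220900
  -B: nom -28.400 → Σnom=3.800; wc +0.410/-0.171 → slack +0.880/-0.641; half-tol=0.290, Σhalf²=0.305290
  -C: nom -4.900 → Σnom=-1.100; wc +0.420/-0.420 → slack +1.300/-1.061; half-tol=0.420, Σhalf²=0.481690
  -D: nom -35.700 → Σnom=-36.800; wc +0.409/-0.409 → slack +1.709/-1.470; half-tol=0.409, Σhalf²=0.648971
  -E: nom -14.100 → Σnom=-50.900; wc +0.300/-0.450 → slack +2.009/-1.920; half-tol=0.375, Σhalf²=0.789596
  +F: nom +43.200 → Σnom=-7.700; wc +0.220/-0.299 → slack +2.229/-2.219; half-tol=0.260, Σhalf²=0.856936
  -G: nom -46.580 → Σnom=-54.280; wc +0.020/-0.020 → slack +2.249/-2.239; half-tol=0.020, Σhalf²=0.857336
  -H: nom -45.200 → Σnom=-99.480; wc +0.220/-0.100 → slack +2.469/-2.339; half-tol=0.160, Σhalf²=0.882936
  -I: nom -14.400 → Σnom=-113.880; wc +0.022/-0.022 → slack +2.491/-2.361; half-tol=0.022, Σhalf²=0.883420
  -J: nom -42.900 → Σnom=-156.780; wc +0.116/-0.240 → slack +2.607/-2.601; half-tol=0.178, Σhalf²=0.915104
Nominal = -156.780. Worst-case = [-156.780 - 2.601, -156.780 + 2.607] = [-159.381, -154.173]. RSS = √0.915104 = 0.957.

nominal=-156.780 wc=[-159.381,-154.173] rss=0.957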